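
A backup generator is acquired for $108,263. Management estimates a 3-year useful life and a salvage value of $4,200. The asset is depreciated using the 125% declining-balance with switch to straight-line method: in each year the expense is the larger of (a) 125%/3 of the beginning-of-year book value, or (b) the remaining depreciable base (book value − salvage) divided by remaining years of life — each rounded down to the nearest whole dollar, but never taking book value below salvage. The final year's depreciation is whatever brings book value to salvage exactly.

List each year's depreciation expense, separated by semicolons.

$45,109; $29,477; $29,477

Depreciable base = $108,263 − $4,200 = $104,063.
Year 1: DB = ⌊$108,263 × 125%/3⌋ = $45,109; SL = ⌊$104,063/3⌋ = $34,687 → take DB $45,109. Book value $63,154.
Year 2: DB = ⌊$63,154 × 125%/3⌋ = $26,314; SL = ⌊$58,954/2⌋ = $29,477 → take SL $29,477. Book value $33,677.
Year 3 (final): $33,677 − $4,200 = $29,477. Book value $4,200.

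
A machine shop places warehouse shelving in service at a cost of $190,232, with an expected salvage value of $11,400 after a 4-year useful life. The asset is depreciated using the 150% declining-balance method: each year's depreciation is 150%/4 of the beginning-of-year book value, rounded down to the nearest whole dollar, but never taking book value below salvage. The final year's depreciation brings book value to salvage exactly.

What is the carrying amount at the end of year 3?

$46,444

Depreciable base = $190,232 − $11,400 = $178,832.
Year 1: ⌊$190,232 × 150%/4⌋ = $71,337. Book value $118,895.
Year 2: ⌊$118,895 × 150%/4⌋ = $44,585. Book value $74,310.
Year 3: ⌊$74,310 × 150%/4⌋ = $27,866. Book value $46,444.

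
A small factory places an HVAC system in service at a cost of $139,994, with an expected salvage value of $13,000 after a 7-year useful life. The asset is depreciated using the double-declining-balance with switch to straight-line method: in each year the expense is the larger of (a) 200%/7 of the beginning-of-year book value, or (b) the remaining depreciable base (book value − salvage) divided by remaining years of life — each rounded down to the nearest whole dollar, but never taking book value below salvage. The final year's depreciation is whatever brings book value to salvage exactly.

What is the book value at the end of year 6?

$18,594

Depreciable base = $139,994 − $13,000 = $126,994.
Year 1: DB = ⌊$139,994 × 200%/7⌋ = $39,998; SL = ⌊$126,994/7⌋ = $18,142 → take DB $39,998. Book value $99,996.
Year 2: DB = ⌊$99,996 × 200%/7⌋ = $28,570; SL = ⌊$86,996/6⌋ = $14,499 → take DB $28,570. Book value $71,426.
Year 3: DB = ⌊$71,426 × 200%/7⌋ = $20,407; SL = ⌊$58,426/5⌋ = $11,685 → take DB $20,407. Book value $51,019.
Year 4: DB = ⌊$51,019 × 200%/7⌋ = $14,576; SL = ⌊$38,019/4⌋ = $9,504 → take DB $14,576. Book value $36,443.
Year 5: DB = ⌊$36,443 × 200%/7⌋ = $10,412; SL = ⌊$23,443/3⌋ = $7,814 → take DB $10,412. Book value $26,031.
Year 6: DB = ⌊$26,031 × 200%/7⌋ = $7,437; SL = ⌊$13,031/2⌋ = $6,515 → take DB $7,437. Book value $18,594.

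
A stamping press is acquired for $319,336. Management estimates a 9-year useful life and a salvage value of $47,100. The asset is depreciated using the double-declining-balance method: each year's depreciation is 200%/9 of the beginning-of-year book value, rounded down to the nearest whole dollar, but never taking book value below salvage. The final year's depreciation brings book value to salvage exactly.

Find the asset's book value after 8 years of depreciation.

Depreciable base = $319,336 − $47,100 = $272,236.
Year 1: ⌊$319,336 × 200%/9⌋ = $70,963. Book value $248,373.
Year 2: ⌊$248,373 × 200%/9⌋ = $55,194. Book value $193,179.
Year 3: ⌊$193,179 × 200%/9⌋ = $42,928. Book value $150,251.
Year 4: ⌊$150,251 × 200%/9⌋ = $33,389. Book value $116,862.
Year 5: ⌊$116,862 × 200%/9⌋ = $25,969. Book value $90,893.
Year 6: ⌊$90,893 × 200%/9⌋ = $20,198. Book value $70,695.
Year 7: ⌊$70,695 × 200%/9⌋ = $15,710. Book value $54,985.
Year 8: ⌊$54,985 × 200%/9⌋ = $12,218, capped at $7,885. Book value $47,100.

$47,100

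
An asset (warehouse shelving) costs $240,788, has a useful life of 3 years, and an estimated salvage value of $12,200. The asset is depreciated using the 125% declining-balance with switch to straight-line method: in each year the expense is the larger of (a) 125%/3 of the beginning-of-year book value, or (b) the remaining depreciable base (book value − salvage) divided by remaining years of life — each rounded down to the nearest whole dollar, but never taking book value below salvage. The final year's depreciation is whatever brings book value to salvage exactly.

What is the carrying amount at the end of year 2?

$76,330

Depreciable base = $240,788 − $12,200 = $228,588.
Year 1: DB = ⌊$240,788 × 125%/3⌋ = $100,328; SL = ⌊$228,588/3⌋ = $76,196 → take DB $100,328. Book value $140,460.
Year 2: DB = ⌊$140,460 × 125%/3⌋ = $58,525; SL = ⌊$128,260/2⌋ = $64,130 → take SL $64,130. Book value $76,330.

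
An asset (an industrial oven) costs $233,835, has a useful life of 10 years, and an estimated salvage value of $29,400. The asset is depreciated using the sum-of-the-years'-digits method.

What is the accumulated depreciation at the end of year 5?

$148,680

Depreciable base = $233,835 − $29,400 = $204,435.
Sum of the years' digits = 10+9+8+7+6+5+4+3+2+1 = 55.
Year 1: $204,435 × 10/55 = $37,170. Book value $196,665.
Year 2: $204,435 × 9/55 = $33,453. Book value $163,212.
Year 3: $204,435 × 8/55 = $29,736. Book value $133,476.
Year 4: $204,435 × 7/55 = $26,019. Book value $107,457.
Year 5: $204,435 × 6/55 = $22,302. Book value $85,155.
Accumulated through year 5 = $233,835 − $85,155 = $148,680.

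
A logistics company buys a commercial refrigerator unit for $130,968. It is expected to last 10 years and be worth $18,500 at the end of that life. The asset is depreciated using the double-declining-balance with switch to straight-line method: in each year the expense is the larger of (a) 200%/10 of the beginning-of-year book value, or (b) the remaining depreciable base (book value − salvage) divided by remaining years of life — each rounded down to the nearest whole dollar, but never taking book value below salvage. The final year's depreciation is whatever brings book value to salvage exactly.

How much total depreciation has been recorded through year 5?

$88,052

Depreciable base = $130,968 − $18,500 = $112,468.
Year 1: DB = ⌊$130,968 × 200%/10⌋ = $26,193; SL = ⌊$112,468/10⌋ = $11,246 → take DB $26,193. Book value $104,775.
Year 2: DB = ⌊$104,775 × 200%/10⌋ = $20,955; SL = ⌊$86,275/9⌋ = $9,586 → take DB $20,955. Book value $83,820.
Year 3: DB = ⌊$83,820 × 200%/10⌋ = $16,764; SL = ⌊$65,320/8⌋ = $8,165 → take DB $16,764. Book value $67,056.
Year 4: DB = ⌊$67,056 × 200%/10⌋ = $13,411; SL = ⌊$48,556/7⌋ = $6,936 → take DB $13,411. Book value $53,645.
Year 5: DB = ⌊$53,645 × 200%/10⌋ = $10,729; SL = ⌊$35,145/6⌋ = $5,857 → take DB $10,729. Book value $42,916.
Accumulated through year 5 = $130,968 − $42,916 = $88,052.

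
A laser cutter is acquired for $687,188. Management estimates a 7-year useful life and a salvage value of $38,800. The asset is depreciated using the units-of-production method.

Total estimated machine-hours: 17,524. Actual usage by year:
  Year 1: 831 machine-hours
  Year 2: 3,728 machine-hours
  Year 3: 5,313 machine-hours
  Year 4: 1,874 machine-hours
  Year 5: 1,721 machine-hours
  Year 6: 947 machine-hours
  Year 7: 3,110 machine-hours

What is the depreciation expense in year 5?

Depreciable base = $687,188 − $38,800 = $648,388.
Rate = $648,388 / 17,524 machine-hours = $37 per machine-hour.
Year 1: 831 × $37 = $30,747. Book value $656,441.
Year 2: 3,728 × $37 = $137,936. Book value $518,505.
Year 3: 5,313 × $37 = $196,581. Book value $321,924.
Year 4: 1,874 × $37 = $69,338. Book value $252,586.
Year 5: 1,721 × $37 = $63,677. Book value $188,909.

$63,677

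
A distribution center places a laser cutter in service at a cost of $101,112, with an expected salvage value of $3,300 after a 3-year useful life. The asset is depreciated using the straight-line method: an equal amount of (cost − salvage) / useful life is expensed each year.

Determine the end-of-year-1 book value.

Depreciable base = $101,112 − $3,300 = $97,812.
Annual expense = $97,812 / 3 = $32,604.
End of year 1: book value $68,508.

$68,508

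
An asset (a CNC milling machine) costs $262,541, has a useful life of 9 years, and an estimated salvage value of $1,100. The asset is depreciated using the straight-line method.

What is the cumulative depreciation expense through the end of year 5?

$145,245

Depreciable base = $262,541 − $1,100 = $261,441.
Annual expense = $261,441 / 9 = $29,049.
End of year 1: book value $233,492.
End of year 2: book value $204,443.
End of year 3: book value $175,394.
End of year 4: book value $146,345.
End of year 5: book value $117,296.
Accumulated through year 5 = $262,541 − $117,296 = $145,245.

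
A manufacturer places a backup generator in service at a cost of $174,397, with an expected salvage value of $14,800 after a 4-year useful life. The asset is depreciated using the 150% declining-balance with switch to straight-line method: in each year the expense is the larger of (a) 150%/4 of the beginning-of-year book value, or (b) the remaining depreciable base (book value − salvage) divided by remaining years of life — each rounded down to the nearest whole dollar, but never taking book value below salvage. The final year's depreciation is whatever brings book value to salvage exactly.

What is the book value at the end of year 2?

$68,125

Depreciable base = $174,397 − $14,800 = $159,597.
Year 1: DB = ⌊$174,397 × 150%/4⌋ = $65,398; SL = ⌊$159,597/4⌋ = $39,899 → take DB $65,398. Book value $108,999.
Year 2: DB = ⌊$108,999 × 150%/4⌋ = $40,874; SL = ⌊$94,199/3⌋ = $31,399 → take DB $40,874. Book value $68,125.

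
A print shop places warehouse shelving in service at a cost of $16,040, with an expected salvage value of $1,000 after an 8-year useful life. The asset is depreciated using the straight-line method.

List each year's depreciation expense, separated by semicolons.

Depreciable base = $16,040 − $1,000 = $15,040.
Annual expense = $15,040 / 8 = $1,880.
End of year 1: book value $14,160.
End of year 2: book value $12,280.
End of year 3: book value $10,400.
End of year 4: book value $8,520.
End of year 5: book value $6,640.
End of year 6: book value $4,760.
End of year 7: book value $2,880.
End of year 8: book value $1,000.

$1,880; $1,880; $1,880; $1,880; $1,880; $1,880; $1,880; $1,880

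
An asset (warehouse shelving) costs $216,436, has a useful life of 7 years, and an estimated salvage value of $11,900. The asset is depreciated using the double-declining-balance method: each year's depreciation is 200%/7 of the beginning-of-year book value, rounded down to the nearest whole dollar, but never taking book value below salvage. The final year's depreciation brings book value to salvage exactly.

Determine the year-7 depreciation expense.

Depreciable base = $216,436 − $11,900 = $204,536.
Year 1: ⌊$216,436 × 200%/7⌋ = $61,838. Book value $154,598.
Year 2: ⌊$154,598 × 200%/7⌋ = $44,170. Book value $110,428.
Year 3: ⌊$110,428 × 200%/7⌋ = $31,550. Book value $78,878.
Year 4: ⌊$78,878 × 200%/7⌋ = $22,536. Book value $56,342.
Year 5: ⌊$56,342 × 200%/7⌋ = $16,097. Book value $40,245.
Year 6: ⌊$40,245 × 200%/7⌋ = $11,498. Book value $28,747.
Year 7 (final): $28,747 − $11,900 = $16,847. Book value $11,900.

$16,847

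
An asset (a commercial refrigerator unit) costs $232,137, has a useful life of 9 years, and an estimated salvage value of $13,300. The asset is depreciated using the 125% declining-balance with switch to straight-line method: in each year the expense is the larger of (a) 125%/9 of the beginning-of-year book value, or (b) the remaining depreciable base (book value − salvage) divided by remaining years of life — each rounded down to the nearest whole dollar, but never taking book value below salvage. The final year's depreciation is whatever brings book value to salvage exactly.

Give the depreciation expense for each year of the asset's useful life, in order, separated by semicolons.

$32,241; $27,763; $23,907; $22,487; $22,487; $22,488; $22,488; $22,488; $22,488

Depreciable base = $232,137 − $13,300 = $218,837.
Year 1: DB = ⌊$232,137 × 125%/9⌋ = $32,241; SL = ⌊$218,837/9⌋ = $24,315 → take DB $32,241. Book value $199,896.
Year 2: DB = ⌊$199,896 × 125%/9⌋ = $27,763; SL = ⌊$186,596/8⌋ = $23,324 → take DB $27,763. Book value $172,133.
Year 3: DB = ⌊$172,133 × 125%/9⌋ = $23,907; SL = ⌊$158,833/7⌋ = $22,690 → take DB $23,907. Book value $148,226.
Year 4: DB = ⌊$148,226 × 125%/9⌋ = $20,586; SL = ⌊$134,926/6⌋ = $22,487 → take SL $22,487. Book value $125,739.
Year 5: DB = ⌊$125,739 × 125%/9⌋ = $17,463; SL = ⌊$112,439/5⌋ = $22,487 → take SL $22,487. Book value $103,252.
Year 6: DB = ⌊$103,252 × 125%/9⌋ = $14,340; SL = ⌊$89,952/4⌋ = $22,488 → take SL $22,488. Book value $80,764.
Year 7: DB = ⌊$80,764 × 125%/9⌋ = $11,217; SL = ⌊$67,464/3⌋ = $22,488 → take SL $22,488. Book value $58,276.
Year 8: DB = ⌊$58,276 × 125%/9⌋ = $8,093; SL = ⌊$44,976/2⌋ = $22,488 → take SL $22,488. Book value $35,788.
Year 9 (final): $35,788 − $13,300 = $22,488. Book value $13,300.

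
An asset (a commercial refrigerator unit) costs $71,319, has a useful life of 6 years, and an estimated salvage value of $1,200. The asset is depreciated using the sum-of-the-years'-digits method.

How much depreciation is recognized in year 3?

$13,356

Depreciable base = $71,319 − $1,200 = $70,119.
Sum of the years' digits = 6+5+4+3+2+1 = 21.
Year 1: $70,119 × 6/21 = $20,034. Book value $51,285.
Year 2: $70,119 × 5/21 = $16,695. Book value $34,590.
Year 3: $70,119 × 4/21 = $13,356. Book value $21,234.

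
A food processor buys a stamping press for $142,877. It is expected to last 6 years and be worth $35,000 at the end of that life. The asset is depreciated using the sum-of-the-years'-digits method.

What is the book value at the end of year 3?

$65,822

Depreciable base = $142,877 − $35,000 = $107,877.
Sum of the years' digits = 6+5+4+3+2+1 = 21.
Year 1: $107,877 × 6/21 = $30,822. Book value $112,055.
Year 2: $107,877 × 5/21 = $25,685. Book value $86,370.
Year 3: $107,877 × 4/21 = $20,548. Book value $65,822.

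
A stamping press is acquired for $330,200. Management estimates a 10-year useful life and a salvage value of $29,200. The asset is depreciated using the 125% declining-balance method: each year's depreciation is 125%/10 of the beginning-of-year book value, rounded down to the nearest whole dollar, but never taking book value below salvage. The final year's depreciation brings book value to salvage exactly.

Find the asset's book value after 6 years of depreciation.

Depreciable base = $330,200 − $29,200 = $301,000.
Year 1: ⌊$330,200 × 125%/10⌋ = $41,275. Book value $288,925.
Year 2: ⌊$288,925 × 125%/10⌋ = $36,115. Book value $252,810.
Year 3: ⌊$252,810 × 125%/10⌋ = $31,601. Book value $221,209.
Year 4: ⌊$221,209 × 125%/10⌋ = $27,651. Book value $193,558.
Year 5: ⌊$193,558 × 125%/10⌋ = $24,194. Book value $169,364.
Year 6: ⌊$169,364 × 125%/10⌋ = $21,170. Book value $148,194.

$148,194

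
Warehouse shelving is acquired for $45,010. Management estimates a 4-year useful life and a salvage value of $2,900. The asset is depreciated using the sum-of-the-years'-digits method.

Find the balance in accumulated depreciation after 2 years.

$29,477

Depreciable base = $45,010 − $2,900 = $42,110.
Sum of the years' digits = 4+3+2+1 = 10.
Year 1: $42,110 × 4/10 = $16,844. Book value $28,166.
Year 2: $42,110 × 3/10 = $12,633. Book value $15,533.
Accumulated through year 2 = $45,010 − $15,533 = $29,477.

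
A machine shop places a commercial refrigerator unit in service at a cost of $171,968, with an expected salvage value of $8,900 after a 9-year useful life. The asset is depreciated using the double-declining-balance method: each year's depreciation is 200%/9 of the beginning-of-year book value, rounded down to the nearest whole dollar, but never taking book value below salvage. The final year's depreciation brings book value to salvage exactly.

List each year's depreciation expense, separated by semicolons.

Depreciable base = $171,968 − $8,900 = $163,068.
Year 1: ⌊$171,968 × 200%/9⌋ = $38,215. Book value $133,753.
Year 2: ⌊$133,753 × 200%/9⌋ = $29,722. Book value $104,031.
Year 3: ⌊$104,031 × 200%/9⌋ = $23,118. Book value $80,913.
Year 4: ⌊$80,913 × 200%/9⌋ = $17,980. Book value $62,933.
Year 5: ⌊$62,933 × 200%/9⌋ = $13,985. Book value $48,948.
Year 6: ⌊$48,948 × 200%/9⌋ = $10,877. Book value $38,071.
Year 7: ⌊$38,071 × 200%/9⌋ = $8,460. Book value $29,611.
Year 8: ⌊$29,611 × 200%/9⌋ = $6,580. Book value $23,031.
Year 9 (final): $23,031 − $8,900 = $14,131. Book value $8,900.

$38,215; $29,722; $23,118; $17,980; $13,985; $10,877; $8,460; $6,580; $14,131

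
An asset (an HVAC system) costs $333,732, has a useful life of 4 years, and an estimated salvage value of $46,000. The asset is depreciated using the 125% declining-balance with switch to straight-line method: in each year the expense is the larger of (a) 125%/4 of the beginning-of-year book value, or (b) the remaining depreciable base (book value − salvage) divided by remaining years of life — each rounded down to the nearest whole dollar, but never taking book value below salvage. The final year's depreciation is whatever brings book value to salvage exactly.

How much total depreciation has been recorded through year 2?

$175,991

Depreciable base = $333,732 − $46,000 = $287,732.
Year 1: DB = ⌊$333,732 × 125%/4⌋ = $104,291; SL = ⌊$287,732/4⌋ = $71,933 → take DB $104,291. Book value $229,441.
Year 2: DB = ⌊$229,441 × 125%/4⌋ = $71,700; SL = ⌊$183,441/3⌋ = $61,147 → take DB $71,700. Book value $157,741.
Accumulated through year 2 = $333,732 − $157,741 = $175,991.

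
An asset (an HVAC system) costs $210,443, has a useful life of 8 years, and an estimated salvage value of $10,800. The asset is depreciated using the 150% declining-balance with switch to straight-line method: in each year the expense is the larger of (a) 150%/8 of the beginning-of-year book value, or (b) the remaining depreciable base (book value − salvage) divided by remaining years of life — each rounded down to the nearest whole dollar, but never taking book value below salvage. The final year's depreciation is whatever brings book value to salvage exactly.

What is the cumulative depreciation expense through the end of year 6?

Depreciable base = $210,443 − $10,800 = $199,643.
Year 1: DB = ⌊$210,443 × 150%/8⌋ = $39,458; SL = ⌊$199,643/8⌋ = $24,955 → take DB $39,458. Book value $170,985.
Year 2: DB = ⌊$170,985 × 150%/8⌋ = $32,059; SL = ⌊$160,185/7⌋ = $22,883 → take DB $32,059. Book value $138,926.
Year 3: DB = ⌊$138,926 × 150%/8⌋ = $26,048; SL = ⌊$128,126/6⌋ = $21,354 → take DB $26,048. Book value $112,878.
Year 4: DB = ⌊$112,878 × 150%/8⌋ = $21,164; SL = ⌊$102,078/5⌋ = $20,415 → take DB $21,164. Book value $91,714.
Year 5: DB = ⌊$91,714 × 150%/8⌋ = $17,196; SL = ⌊$80,914/4⌋ = $20,228 → take SL $20,228. Book value $71,486.
Year 6: DB = ⌊$71,486 × 150%/8⌋ = $13,403; SL = ⌊$60,686/3⌋ = $20,228 → take SL $20,228. Book value $51,258.
Accumulated through year 6 = $210,443 − $51,258 = $159,185.

$159,185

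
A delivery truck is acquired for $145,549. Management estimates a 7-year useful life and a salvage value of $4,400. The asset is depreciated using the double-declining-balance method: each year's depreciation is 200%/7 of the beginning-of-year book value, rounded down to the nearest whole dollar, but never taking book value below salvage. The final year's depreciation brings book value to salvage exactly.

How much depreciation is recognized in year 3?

Depreciable base = $145,549 − $4,400 = $141,149.
Year 1: ⌊$145,549 × 200%/7⌋ = $41,585. Book value $103,964.
Year 2: ⌊$103,964 × 200%/7⌋ = $29,704. Book value $74,260.
Year 3: ⌊$74,260 × 200%/7⌋ = $21,217. Book value $53,043.

$21,217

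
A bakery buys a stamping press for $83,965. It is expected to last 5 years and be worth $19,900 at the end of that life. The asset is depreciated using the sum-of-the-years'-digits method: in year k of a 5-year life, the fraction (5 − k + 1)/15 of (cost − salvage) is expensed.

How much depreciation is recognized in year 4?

Depreciable base = $83,965 − $19,900 = $64,065.
Sum of the years' digits = 5+4+3+2+1 = 15.
Year 1: $64,065 × 5/15 = $21,355. Book value $62,610.
Year 2: $64,065 × 4/15 = $17,084. Book value $45,526.
Year 3: $64,065 × 3/15 = $12,813. Book value $32,713.
Year 4: $64,065 × 2/15 = $8,542. Book value $24,171.

$8,542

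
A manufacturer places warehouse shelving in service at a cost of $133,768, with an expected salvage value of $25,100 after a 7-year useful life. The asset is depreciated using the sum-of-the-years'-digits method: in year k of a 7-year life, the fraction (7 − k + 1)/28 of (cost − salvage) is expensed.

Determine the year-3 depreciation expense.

Depreciable base = $133,768 − $25,100 = $108,668.
Sum of the years' digits = 7+6+5+4+3+2+1 = 28.
Year 1: $108,668 × 7/28 = $27,167. Book value $106,601.
Year 2: $108,668 × 6/28 = $23,286. Book value $83,315.
Year 3: $108,668 × 5/28 = $19,405. Book value $63,910.

$19,405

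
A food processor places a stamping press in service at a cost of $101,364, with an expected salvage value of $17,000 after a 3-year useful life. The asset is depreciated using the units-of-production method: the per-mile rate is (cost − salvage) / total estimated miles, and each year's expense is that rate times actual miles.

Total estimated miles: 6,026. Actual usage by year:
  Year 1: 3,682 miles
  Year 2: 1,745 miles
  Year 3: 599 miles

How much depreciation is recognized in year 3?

Depreciable base = $101,364 − $17,000 = $84,364.
Rate = $84,364 / 6,026 miles = $14 per mile.
Year 1: 3,682 × $14 = $51,548. Book value $49,816.
Year 2: 1,745 × $14 = $24,430. Book value $25,386.
Year 3: 599 × $14 = $8,386. Book value $17,000.

$8,386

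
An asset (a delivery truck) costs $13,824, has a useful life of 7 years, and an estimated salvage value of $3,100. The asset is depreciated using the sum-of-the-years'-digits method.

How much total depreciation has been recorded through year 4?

Depreciable base = $13,824 − $3,100 = $10,724.
Sum of the years' digits = 7+6+5+4+3+2+1 = 28.
Year 1: $10,724 × 7/28 = $2,681. Book value $11,143.
Year 2: $10,724 × 6/28 = $2,298. Book value $8,845.
Year 3: $10,724 × 5/28 = $1,915. Book value $6,930.
Year 4: $10,724 × 4/28 = $1,532. Book value $5,398.
Accumulated through year 4 = $13,824 − $5,398 = $8,426.

$8,426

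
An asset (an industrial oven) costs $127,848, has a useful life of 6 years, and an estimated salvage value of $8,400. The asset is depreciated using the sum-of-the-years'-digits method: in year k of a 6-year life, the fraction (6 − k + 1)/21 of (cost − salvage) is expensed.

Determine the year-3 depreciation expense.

$22,752

Depreciable base = $127,848 − $8,400 = $119,448.
Sum of the years' digits = 6+5+4+3+2+1 = 21.
Year 1: $119,448 × 6/21 = $34,128. Book value $93,720.
Year 2: $119,448 × 5/21 = $28,440. Book value $65,280.
Year 3: $119,448 × 4/21 = $22,752. Book value $42,528.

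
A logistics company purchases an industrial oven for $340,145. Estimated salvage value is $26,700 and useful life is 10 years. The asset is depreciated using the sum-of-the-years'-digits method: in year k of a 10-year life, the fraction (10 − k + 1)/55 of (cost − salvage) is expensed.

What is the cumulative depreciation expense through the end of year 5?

$227,960

Depreciable base = $340,145 − $26,700 = $313,445.
Sum of the years' digits = 10+9+8+7+6+5+4+3+2+1 = 55.
Year 1: $313,445 × 10/55 = $56,990. Book value $283,155.
Year 2: $313,445 × 9/55 = $51,291. Book value $231,864.
Year 3: $313,445 × 8/55 = $45,592. Book value $186,272.
Year 4: $313,445 × 7/55 = $39,893. Book value $146,379.
Year 5: $313,445 × 6/55 = $34,194. Book value $112,185.
Accumulated through year 5 = $340,145 − $112,185 = $227,960.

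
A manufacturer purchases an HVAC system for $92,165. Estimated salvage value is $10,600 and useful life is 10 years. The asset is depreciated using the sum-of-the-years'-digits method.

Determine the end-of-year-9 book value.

$12,083

Depreciable base = $92,165 − $10,600 = $81,565.
Sum of the years' digits = 10+9+8+7+6+5+4+3+2+1 = 55.
Year 1: $81,565 × 10/55 = $14,830. Book value $77,335.
Year 2: $81,565 × 9/55 = $13,347. Book value $63,988.
Year 3: $81,565 × 8/55 = $11,864. Book value $52,124.
Year 4: $81,565 × 7/55 = $10,381. Book value $41,743.
Year 5: $81,565 × 6/55 = $8,898. Book value $32,845.
Year 6: $81,565 × 5/55 = $7,415. Book value $25,430.
Year 7: $81,565 × 4/55 = $5,932. Book value $19,498.
Year 8: $81,565 × 3/55 = $4,449. Book value $15,049.
Year 9: $81,565 × 2/55 = $2,966. Book value $12,083.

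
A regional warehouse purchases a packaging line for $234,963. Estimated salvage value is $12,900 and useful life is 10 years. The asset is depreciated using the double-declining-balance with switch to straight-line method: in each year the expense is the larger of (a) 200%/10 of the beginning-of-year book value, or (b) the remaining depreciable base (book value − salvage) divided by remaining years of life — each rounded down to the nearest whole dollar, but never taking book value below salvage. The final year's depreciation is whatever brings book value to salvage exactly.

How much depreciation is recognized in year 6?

$15,398

Depreciable base = $234,963 − $12,900 = $222,063.
Year 1: DB = ⌊$234,963 × 200%/10⌋ = $46,992; SL = ⌊$222,063/10⌋ = $22,206 → take DB $46,992. Book value $187,971.
Year 2: DB = ⌊$187,971 × 200%/10⌋ = $37,594; SL = ⌊$175,071/9⌋ = $19,452 → take DB $37,594. Book value $150,377.
Year 3: DB = ⌊$150,377 × 200%/10⌋ = $30,075; SL = ⌊$137,477/8⌋ = $17,184 → take DB $30,075. Book value $120,302.
Year 4: DB = ⌊$120,302 × 200%/10⌋ = $24,060; SL = ⌊$107,402/7⌋ = $15,343 → take DB $24,060. Book value $96,242.
Year 5: DB = ⌊$96,242 × 200%/10⌋ = $19,248; SL = ⌊$83,342/6⌋ = $13,890 → take DB $19,248. Book value $76,994.
Year 6: DB = ⌊$76,994 × 200%/10⌋ = $15,398; SL = ⌊$64,094/5⌋ = $12,818 → take DB $15,398. Book value $61,596.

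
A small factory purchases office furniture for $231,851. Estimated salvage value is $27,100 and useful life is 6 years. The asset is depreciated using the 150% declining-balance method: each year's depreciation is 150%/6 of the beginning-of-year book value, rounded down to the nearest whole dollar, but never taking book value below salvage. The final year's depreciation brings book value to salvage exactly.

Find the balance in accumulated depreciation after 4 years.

$158,491

Depreciable base = $231,851 − $27,100 = $204,751.
Year 1: ⌊$231,851 × 150%/6⌋ = $57,962. Book value $173,889.
Year 2: ⌊$173,889 × 150%/6⌋ = $43,472. Book value $130,417.
Year 3: ⌊$130,417 × 150%/6⌋ = $32,604. Book value $97,813.
Year 4: ⌊$97,813 × 150%/6⌋ = $24,453. Book value $73,360.
Accumulated through year 4 = $231,851 − $73,360 = $158,491.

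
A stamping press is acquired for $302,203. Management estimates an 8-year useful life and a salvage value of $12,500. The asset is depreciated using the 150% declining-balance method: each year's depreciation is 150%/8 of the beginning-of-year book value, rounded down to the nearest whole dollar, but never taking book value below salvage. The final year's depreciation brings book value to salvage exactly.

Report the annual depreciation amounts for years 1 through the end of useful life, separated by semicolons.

Depreciable base = $302,203 − $12,500 = $289,703.
Year 1: ⌊$302,203 × 150%/8⌋ = $56,663. Book value $245,540.
Year 2: ⌊$245,540 × 150%/8⌋ = $46,038. Book value $199,502.
Year 3: ⌊$199,502 × 150%/8⌋ = $37,406. Book value $162,096.
Year 4: ⌊$162,096 × 150%/8⌋ = $30,393. Book value $131,703.
Year 5: ⌊$131,703 × 150%/8⌋ = $24,694. Book value $107,009.
Year 6: ⌊$107,009 × 150%/8⌋ = $20,064. Book value $86,945.
Year 7: ⌊$86,945 × 150%/8⌋ = $16,302. Book value $70,643.
Year 8 (final): $70,643 − $12,500 = $58,143. Book value $12,500.

$56,663; $46,038; $37,406; $30,393; $24,694; $20,064; $16,302; $58,143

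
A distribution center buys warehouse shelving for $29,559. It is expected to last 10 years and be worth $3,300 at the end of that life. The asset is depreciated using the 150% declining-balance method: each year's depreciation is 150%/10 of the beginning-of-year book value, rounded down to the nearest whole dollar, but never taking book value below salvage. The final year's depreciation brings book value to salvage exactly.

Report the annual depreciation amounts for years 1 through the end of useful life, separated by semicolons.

$4,433; $3,768; $3,203; $2,723; $2,314; $1,967; $1,672; $1,421; $1,208; $3,550

Depreciable base = $29,559 − $3,300 = $26,259.
Year 1: ⌊$29,559 × 150%/10⌋ = $4,433. Book value $25,126.
Year 2: ⌊$25,126 × 150%/10⌋ = $3,768. Book value $21,358.
Year 3: ⌊$21,358 × 150%/10⌋ = $3,203. Book value $18,155.
Year 4: ⌊$18,155 × 150%/10⌋ = $2,723. Book value $15,432.
Year 5: ⌊$15,432 × 150%/10⌋ = $2,314. Book value $13,118.
Year 6: ⌊$13,118 × 150%/10⌋ = $1,967. Book value $11,151.
Year 7: ⌊$11,151 × 150%/10⌋ = $1,672. Book value $9,479.
Year 8: ⌊$9,479 × 150%/10⌋ = $1,421. Book value $8,058.
Year 9: ⌊$8,058 × 150%/10⌋ = $1,208. Book value $6,850.
Year 10 (final): $6,850 − $3,300 = $3,550. Book value $3,300.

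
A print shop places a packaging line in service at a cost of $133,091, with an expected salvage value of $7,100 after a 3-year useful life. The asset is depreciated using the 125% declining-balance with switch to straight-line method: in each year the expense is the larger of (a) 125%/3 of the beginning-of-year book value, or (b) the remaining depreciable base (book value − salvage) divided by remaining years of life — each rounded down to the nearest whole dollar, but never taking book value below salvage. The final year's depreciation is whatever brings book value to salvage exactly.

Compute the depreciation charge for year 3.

$35,269

Depreciable base = $133,091 − $7,100 = $125,991.
Year 1: DB = ⌊$133,091 × 125%/3⌋ = $55,454; SL = ⌊$125,991/3⌋ = $41,997 → take DB $55,454. Book value $77,637.
Year 2: DB = ⌊$77,637 × 125%/3⌋ = $32,348; SL = ⌊$70,537/2⌋ = $35,268 → take SL $35,268. Book value $42,369.
Year 3 (final): $42,369 − $7,100 = $35,269. Book value $7,100.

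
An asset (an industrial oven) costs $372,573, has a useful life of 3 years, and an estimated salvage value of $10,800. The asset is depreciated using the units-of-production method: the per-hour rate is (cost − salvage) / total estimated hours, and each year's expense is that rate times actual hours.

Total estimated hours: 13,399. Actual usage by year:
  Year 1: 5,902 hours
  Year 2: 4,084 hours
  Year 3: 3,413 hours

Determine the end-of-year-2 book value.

$102,951

Depreciable base = $372,573 − $10,800 = $361,773.
Rate = $361,773 / 13,399 hours = $27 per hour.
Year 1: 5,902 × $27 = $159,354. Book value $213,219.
Year 2: 4,084 × $27 = $110,268. Book value $102,951.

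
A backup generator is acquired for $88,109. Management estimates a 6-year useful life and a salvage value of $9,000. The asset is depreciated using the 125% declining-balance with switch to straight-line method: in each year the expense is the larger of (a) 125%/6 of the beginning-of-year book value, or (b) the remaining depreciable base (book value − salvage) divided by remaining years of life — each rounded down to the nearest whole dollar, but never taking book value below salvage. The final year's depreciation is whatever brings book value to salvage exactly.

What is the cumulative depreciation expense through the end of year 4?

Depreciable base = $88,109 − $9,000 = $79,109.
Year 1: DB = ⌊$88,109 × 125%/6⌋ = $18,356; SL = ⌊$79,109/6⌋ = $13,184 → take DB $18,356. Book value $69,753.
Year 2: DB = ⌊$69,753 × 125%/6⌋ = $14,531; SL = ⌊$60,753/5⌋ = $12,150 → take DB $14,531. Book value $55,222.
Year 3: DB = ⌊$55,222 × 125%/6⌋ = $11,504; SL = ⌊$46,222/4⌋ = $11,555 → take SL $11,555. Book value $43,667.
Year 4: DB = ⌊$43,667 × 125%/6⌋ = $9,097; SL = ⌊$34,667/3⌋ = $11,555 → take SL $11,555. Book value $32,112.
Accumulated through year 4 = $88,109 − $32,112 = $55,997.

$55,997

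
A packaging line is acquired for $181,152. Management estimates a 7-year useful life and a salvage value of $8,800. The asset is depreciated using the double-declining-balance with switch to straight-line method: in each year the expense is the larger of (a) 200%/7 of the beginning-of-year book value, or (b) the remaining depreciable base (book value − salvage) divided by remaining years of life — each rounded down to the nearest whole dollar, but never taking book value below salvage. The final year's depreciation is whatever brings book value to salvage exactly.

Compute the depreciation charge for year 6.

Depreciable base = $181,152 − $8,800 = $172,352.
Year 1: DB = ⌊$181,152 × 200%/7⌋ = $51,757; SL = ⌊$172,352/7⌋ = $24,621 → take DB $51,757. Book value $129,395.
Year 2: DB = ⌊$129,395 × 200%/7⌋ = $36,970; SL = ⌊$120,595/6⌋ = $20,099 → take DB $36,970. Book value $92,425.
Year 3: DB = ⌊$92,425 × 200%/7⌋ = $26,407; SL = ⌊$83,625/5⌋ = $16,725 → take DB $26,407. Book value $66,018.
Year 4: DB = ⌊$66,018 × 200%/7⌋ = $18,862; SL = ⌊$57,218/4⌋ = $14,304 → take DB $18,862. Book value $47,156.
Year 5: DB = ⌊$47,156 × 200%/7⌋ = $13,473; SL = ⌊$38,356/3⌋ = $12,785 → take DB $13,473. Book value $33,683.
Year 6: DB = ⌊$33,683 × 200%/7⌋ = $9,623; SL = ⌊$24,883/2⌋ = $12,441 → take SL $12,441. Book value $21,242.

$12,441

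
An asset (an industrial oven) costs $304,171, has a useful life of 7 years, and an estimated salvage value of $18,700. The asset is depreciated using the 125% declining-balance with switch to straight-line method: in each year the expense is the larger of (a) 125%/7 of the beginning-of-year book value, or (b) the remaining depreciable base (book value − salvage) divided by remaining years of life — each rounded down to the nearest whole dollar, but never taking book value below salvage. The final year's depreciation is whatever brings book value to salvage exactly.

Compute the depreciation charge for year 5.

Depreciable base = $304,171 − $18,700 = $285,471.
Year 1: DB = ⌊$304,171 × 125%/7⌋ = $54,316; SL = ⌊$285,471/7⌋ = $40,781 → take DB $54,316. Book value $249,855.
Year 2: DB = ⌊$249,855 × 125%/7⌋ = $44,616; SL = ⌊$231,155/6⌋ = $38,525 → take DB $44,616. Book value $205,239.
Year 3: DB = ⌊$205,239 × 125%/7⌋ = $36,649; SL = ⌊$186,539/5⌋ = $37,307 → take SL $37,307. Book value $167,932.
Year 4: DB = ⌊$167,932 × 125%/7⌋ = $29,987; SL = ⌊$149,232/4⌋ = $37,308 → take SL $37,308. Book value $130,624.
Year 5: DB = ⌊$130,624 × 125%/7⌋ = $23,325; SL = ⌊$111,924/3⌋ = $37,308 → take SL $37,308. Book value $93,316.

$37,308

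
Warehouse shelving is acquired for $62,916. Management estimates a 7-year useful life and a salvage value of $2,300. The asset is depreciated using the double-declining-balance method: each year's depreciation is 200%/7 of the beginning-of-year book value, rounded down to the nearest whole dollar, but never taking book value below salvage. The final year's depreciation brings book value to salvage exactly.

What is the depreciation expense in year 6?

Depreciable base = $62,916 − $2,300 = $60,616.
Year 1: ⌊$62,916 × 200%/7⌋ = $17,976. Book value $44,940.
Year 2: ⌊$44,940 × 200%/7⌋ = $12,840. Book value $32,100.
Year 3: ⌊$32,100 × 200%/7⌋ = $9,171. Book value $22,929.
Year 4: ⌊$22,929 × 200%/7⌋ = $6,551. Book value $16,378.
Year 5: ⌊$16,378 × 200%/7⌋ = $4,679. Book value $11,699.
Year 6: ⌊$11,699 × 200%/7⌋ = $3,342. Book value $8,357.

$3,342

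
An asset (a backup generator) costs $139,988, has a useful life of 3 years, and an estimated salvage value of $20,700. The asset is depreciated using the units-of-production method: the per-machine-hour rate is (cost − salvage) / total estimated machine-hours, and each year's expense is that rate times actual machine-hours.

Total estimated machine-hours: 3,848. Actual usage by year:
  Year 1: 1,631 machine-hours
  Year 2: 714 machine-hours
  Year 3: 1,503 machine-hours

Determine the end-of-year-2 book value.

$67,293

Depreciable base = $139,988 − $20,700 = $119,288.
Rate = $119,288 / 3,848 machine-hours = $31 per machine-hour.
Year 1: 1,631 × $31 = $50,561. Book value $89,427.
Year 2: 714 × $31 = $22,134. Book value $67,293.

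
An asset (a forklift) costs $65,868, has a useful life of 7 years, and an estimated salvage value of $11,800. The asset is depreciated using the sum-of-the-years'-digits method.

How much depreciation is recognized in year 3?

Depreciable base = $65,868 − $11,800 = $54,068.
Sum of the years' digits = 7+6+5+4+3+2+1 = 28.
Year 1: $54,068 × 7/28 = $13,517. Book value $52,351.
Year 2: $54,068 × 6/28 = $11,586. Book value $40,765.
Year 3: $54,068 × 5/28 = $9,655. Book value $31,110.

$9,655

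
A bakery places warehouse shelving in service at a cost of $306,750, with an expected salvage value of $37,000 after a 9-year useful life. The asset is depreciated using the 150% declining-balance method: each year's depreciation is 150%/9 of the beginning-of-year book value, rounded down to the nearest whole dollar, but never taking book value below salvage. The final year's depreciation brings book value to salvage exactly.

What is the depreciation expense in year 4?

$29,586

Depreciable base = $306,750 − $37,000 = $269,750.
Year 1: ⌊$306,750 × 150%/9⌋ = $51,125. Book value $255,625.
Year 2: ⌊$255,625 × 150%/9⌋ = $42,604. Book value $213,021.
Year 3: ⌊$213,021 × 150%/9⌋ = $35,503. Book value $177,518.
Year 4: ⌊$177,518 × 150%/9⌋ = $29,586. Book value $147,932.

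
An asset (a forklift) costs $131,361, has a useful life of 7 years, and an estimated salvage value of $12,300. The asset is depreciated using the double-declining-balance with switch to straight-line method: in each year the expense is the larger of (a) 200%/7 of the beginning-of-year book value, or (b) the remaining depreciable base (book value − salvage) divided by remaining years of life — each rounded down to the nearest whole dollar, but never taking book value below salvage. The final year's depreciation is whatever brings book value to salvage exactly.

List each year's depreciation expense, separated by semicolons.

Depreciable base = $131,361 − $12,300 = $119,061.
Year 1: DB = ⌊$131,361 × 200%/7⌋ = $37,531; SL = ⌊$119,061/7⌋ = $17,008 → take DB $37,531. Book value $93,830.
Year 2: DB = ⌊$93,830 × 200%/7⌋ = $26,808; SL = ⌊$81,530/6⌋ = $13,588 → take DB $26,808. Book value $67,022.
Year 3: DB = ⌊$67,022 × 200%/7⌋ = $19,149; SL = ⌊$54,722/5⌋ = $10,944 → take DB $19,149. Book value $47,873.
Year 4: DB = ⌊$47,873 × 200%/7⌋ = $13,678; SL = ⌊$35,573/4⌋ = $8,893 → take DB $13,678. Book value $34,195.
Year 5: DB = ⌊$34,195 × 200%/7⌋ = $9,770; SL = ⌊$21,895/3⌋ = $7,298 → take DB $9,770. Book value $24,425.
Year 6: DB = ⌊$24,425 × 200%/7⌋ = $6,978; SL = ⌊$12,125/2⌋ = $6,062 → take DB $6,978. Book value $17,447.
Year 7 (final): $17,447 − $12,300 = $5,147. Book value $12,300.

$37,531; $26,808; $19,149; $13,678; $9,770; $6,978; $5,147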